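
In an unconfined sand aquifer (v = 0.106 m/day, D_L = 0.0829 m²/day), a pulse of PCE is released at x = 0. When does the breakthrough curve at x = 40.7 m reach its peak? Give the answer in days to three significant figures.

For the 1D instantaneous-source solution, setting ∂C/∂t = 0 at fixed x gives v²t² + 2Dt − x² = 0, so t = (√(D² + v²x²) − D)/v².
√(D² + v²x²) = √(0.0829² + 0.106² × 40.7²) = 4.315; v² = 0.011236.
t = (4.315 − 0.0829)/0.011236 = 377 days (vs. the pure-advection estimate x/v = 384 d).

377 days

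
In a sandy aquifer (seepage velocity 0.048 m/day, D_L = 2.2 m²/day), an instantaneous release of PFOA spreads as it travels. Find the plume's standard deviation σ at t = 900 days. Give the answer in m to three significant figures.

62.9 m

Dispersive spreading gives a Gaussian with σ² = 2Dt; advection only shifts the center.
σ = √(2 × 2.2 × 900) = 62.9 m.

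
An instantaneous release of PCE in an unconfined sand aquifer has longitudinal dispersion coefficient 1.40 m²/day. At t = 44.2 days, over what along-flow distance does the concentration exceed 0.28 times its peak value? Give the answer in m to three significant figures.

The plume is Gaussian with σ = √(2Dt) = √(2 × 1.40 × 44.2) = 11.12 m.
C/C_peak = exp(−Δx²/(2σ²)) = 0.28 ⇒ Δx = σ·√(−2 ln 0.28) = 11.12 × 1.596 = 17.75 m.
Width = 2Δx = 35.5 m.

35.5 m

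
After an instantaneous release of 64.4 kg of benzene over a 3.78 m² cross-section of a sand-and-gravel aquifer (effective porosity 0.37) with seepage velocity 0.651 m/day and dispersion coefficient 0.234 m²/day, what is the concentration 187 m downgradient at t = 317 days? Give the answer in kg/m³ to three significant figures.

0.426 kg/m³

For an instantaneous plane source, C(x,t) = M/(n_e·A·√(4πDt)) · exp(−(x−vt)²/(4Dt)), with n_e·A the pore (flow) area.
Plume center vt = 0.651 × 317 = 206.367 m, so the well at 187 m is 19.367 m upgradient of the peak.
√(4πDt) = 30.53 m, giving peak height M/(n_e·A·√(4πDt)) = 64.4/(0.37 × 3.78 × 30.53) = 1.508 kg/m³.
(x−vt)²/(4Dt) = (-19.367)²/(4 × 0.234 × 317) = 1.264; exp(−1.264) = 0.2825.
C = 1.508 × 0.2825 = 0.426 kg/m³.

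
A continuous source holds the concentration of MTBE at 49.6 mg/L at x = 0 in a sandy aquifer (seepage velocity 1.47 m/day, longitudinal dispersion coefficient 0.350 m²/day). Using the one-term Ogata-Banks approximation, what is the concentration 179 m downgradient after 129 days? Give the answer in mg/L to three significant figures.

43.1 mg/L

For a continuous step input, C/C₀ ≈ ½·erfc((x−vt)/(2√(Dt))).
vt = 1.47 × 129 = 189.63 m and 2√(Dt) = 2√(0.350 × 129) = 13.44 m.
Argument (x−vt)/(2√(Dt)) = (179 − 189.63)/13.44 = -0.7909; ½·erfc(-0.7909) = 0.8683.
C = 49.6 × 0.8683 = 43.1 mg/L.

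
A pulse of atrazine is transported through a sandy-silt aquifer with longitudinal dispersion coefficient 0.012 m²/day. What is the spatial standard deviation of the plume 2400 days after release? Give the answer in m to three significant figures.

7.59 m

Dispersive spreading gives a Gaussian with σ² = 2Dt; advection only shifts the center.
σ = √(2 × 0.012 × 2400) = 7.59 m.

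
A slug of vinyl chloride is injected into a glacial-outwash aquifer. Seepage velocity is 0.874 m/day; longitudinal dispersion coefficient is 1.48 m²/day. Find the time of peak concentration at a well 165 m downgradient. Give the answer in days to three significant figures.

187 days

For the 1D instantaneous-source solution, setting ∂C/∂t = 0 at fixed x gives v²t² + 2Dt − x² = 0, so t = (√(D² + v²x²) − D)/v².
√(D² + v²x²) = √(1.48² + 0.874² × 165²) = 144.2; v² = 0.763876.
t = (144.2 − 1.48)/0.763876 = 187 days (vs. the pure-advection estimate x/v = 189 d).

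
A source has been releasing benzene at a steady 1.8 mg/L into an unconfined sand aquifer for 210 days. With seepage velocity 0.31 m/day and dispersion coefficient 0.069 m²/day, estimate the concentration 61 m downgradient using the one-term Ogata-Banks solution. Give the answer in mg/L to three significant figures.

1.40 mg/L

For a continuous step input, C/C₀ ≈ ½·erfc((x−vt)/(2√(Dt))).
vt = 0.31 × 210 = 65.1 m and 2√(Dt) = 2√(0.069 × 210) = 7.613 m.
Argument (x−vt)/(2√(Dt)) = (61 − 65.1)/7.613 = -0.5386; ½·erfc(-0.5386) = 0.7769.
C = 1.8 × 0.7769 = 1.40 mg/L.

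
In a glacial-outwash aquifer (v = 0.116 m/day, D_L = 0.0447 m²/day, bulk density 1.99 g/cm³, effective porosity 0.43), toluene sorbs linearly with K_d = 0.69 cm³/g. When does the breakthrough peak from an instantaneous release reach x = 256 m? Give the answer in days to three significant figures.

Retardation factor R = 1 + ρ_b·K_d/n = 1 + 1.99 × 0.69/0.43 = 4.193.
Sorption retards both mechanisms: v_R = v/R = 0.02767 m/day, D_R = D/R = 0.01066 m²/day.
Peak time from v_R²t² + 2D_R t − x² = 0: t = (√(D_R² + v_R²x²) − D_R)/v_R².
√(D_R² + v_R²x²) = √(0.01066² + 0.02767² × 256²) = 7.084; v_R² = 0.0007656.
t = (7.084 − 0.01066)/0.0007656 = 9240 days.

9240 days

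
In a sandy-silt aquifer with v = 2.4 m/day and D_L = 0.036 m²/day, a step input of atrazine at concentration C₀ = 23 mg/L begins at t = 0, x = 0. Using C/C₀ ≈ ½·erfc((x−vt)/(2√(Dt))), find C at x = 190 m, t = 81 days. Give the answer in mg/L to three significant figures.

22.2 mg/L

For a continuous step input, C/C₀ ≈ ½·erfc((x−vt)/(2√(Dt))).
vt = 2.4 × 81 = 194.4 m and 2√(Dt) = 2√(0.036 × 81) = 3.415 m.
Argument (x−vt)/(2√(Dt)) = (190 − 194.4)/3.415 = -1.288; ½·erfc(-1.288) = 0.9657.
C = 23 × 0.9657 = 22.2 mg/L.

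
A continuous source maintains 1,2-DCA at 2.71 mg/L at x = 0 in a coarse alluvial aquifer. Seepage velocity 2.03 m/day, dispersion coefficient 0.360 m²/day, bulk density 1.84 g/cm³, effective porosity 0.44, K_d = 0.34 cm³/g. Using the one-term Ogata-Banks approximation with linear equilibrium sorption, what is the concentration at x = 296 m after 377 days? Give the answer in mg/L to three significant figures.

Retardation factor R = 1 + ρ_b·K_d/n = 1 + 1.84 × 0.34/0.44 = 2.422.
Sorption retards both mechanisms: v_R = v/R = 0.8382 m/day, D_R = D/R = 0.1486 m²/day.
v_R·t = 0.8382 × 377 = 316.0014 m; 2√(D_R t) = 14.97 m; argument = (296 − 316.0014)/14.97 = -1.336.
C = C₀ × ½·erfc(-1.336) = 2.71 × 0.9706 = 2.63 mg/L.

2.63 mg/L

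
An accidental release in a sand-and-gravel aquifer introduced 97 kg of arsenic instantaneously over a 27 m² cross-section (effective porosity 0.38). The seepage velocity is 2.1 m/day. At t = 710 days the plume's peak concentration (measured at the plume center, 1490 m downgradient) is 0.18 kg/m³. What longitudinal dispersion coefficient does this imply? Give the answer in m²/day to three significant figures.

0.309 m²/day

At the plume center C_max = M/(n_e·A·√(4πDt)), so D = M²/(4πt·(n_e·A·C_max)²).
n_e·A·C_max = 0.38 × 27 × 0.18 = 1.847 kg/m.
D = 97²/(4π × 710 × 1.847²) = 0.309 m²/day.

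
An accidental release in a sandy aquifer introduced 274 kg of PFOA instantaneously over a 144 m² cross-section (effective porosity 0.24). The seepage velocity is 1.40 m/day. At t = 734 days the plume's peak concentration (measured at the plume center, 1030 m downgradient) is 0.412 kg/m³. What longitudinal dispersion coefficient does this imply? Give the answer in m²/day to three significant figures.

At the plume center C_max = M/(n_e·A·√(4πDt)), so D = M²/(4πt·(n_e·A·C_max)²).
n_e·A·C_max = 0.24 × 144 × 0.412 = 14.24 kg/m.
D = 274²/(4π × 734 × 14.24²) = 0.0401 m²/day.

0.0401 m²/day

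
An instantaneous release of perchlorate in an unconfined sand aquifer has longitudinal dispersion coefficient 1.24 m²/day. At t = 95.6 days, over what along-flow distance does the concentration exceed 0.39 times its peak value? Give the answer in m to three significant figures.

42.3 m

The plume is Gaussian with σ = √(2Dt) = √(2 × 1.24 × 95.6) = 15.40 m.
C/C_peak = exp(−Δx²/(2σ²)) = 0.39 ⇒ Δx = σ·√(−2 ln 0.39) = 15.40 × 1.372 = 21.13 m.
Width = 2Δx = 42.3 m.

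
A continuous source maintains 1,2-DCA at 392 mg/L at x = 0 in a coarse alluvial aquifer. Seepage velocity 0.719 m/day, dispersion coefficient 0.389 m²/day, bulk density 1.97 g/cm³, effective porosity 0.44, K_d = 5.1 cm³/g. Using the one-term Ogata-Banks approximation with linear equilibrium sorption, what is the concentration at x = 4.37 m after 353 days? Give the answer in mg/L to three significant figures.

Retardation factor R = 1 + ρ_b·K_d/n = 1 + 1.97 × 5.1/0.44 = 23.83.
Sorption retards both mechanisms: v_R = v/R = 0.03017 m/day, D_R = D/R = 0.01632 m²/day.
v_R·t = 0.03017 × 353 = 10.65001 m; 2√(D_R t) = 4.800 m; argument = (4.37 − 10.65001)/4.800 = -1.308.
C = C₀ × ½·erfc(-1.308) = 392 × 0.9678 = 379 mg/L.

379 mg/L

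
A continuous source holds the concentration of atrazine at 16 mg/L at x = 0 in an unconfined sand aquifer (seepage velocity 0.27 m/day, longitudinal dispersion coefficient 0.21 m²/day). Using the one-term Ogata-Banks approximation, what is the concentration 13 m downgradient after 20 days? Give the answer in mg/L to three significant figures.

For a continuous step input, C/C₀ ≈ ½·erfc((x−vt)/(2√(Dt))).
vt = 0.27 × 20 = 5.4 m and 2√(Dt) = 2√(0.21 × 20) = 4.099 m.
Argument (x−vt)/(2√(Dt)) = (13 − 5.4)/4.099 = 1.854; ½·erfc(1.854) = 0.004371.
C = 16 × 0.004371 = 0.0699 mg/L.

0.0699 mg/L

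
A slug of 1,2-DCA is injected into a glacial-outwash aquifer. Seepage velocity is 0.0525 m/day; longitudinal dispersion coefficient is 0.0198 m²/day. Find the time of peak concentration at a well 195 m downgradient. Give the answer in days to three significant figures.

3710 days

For the 1D instantaneous-source solution, setting ∂C/∂t = 0 at fixed x gives v²t² + 2Dt − x² = 0, so t = (√(D² + v²x²) − D)/v².
√(D² + v²x²) = √(0.0198² + 0.0525² × 195²) = 10.24; v² = 0.00275625.
t = (10.24 − 0.0198)/0.00275625 = 3710 days (vs. the pure-advection estimate x/v = 3710 d).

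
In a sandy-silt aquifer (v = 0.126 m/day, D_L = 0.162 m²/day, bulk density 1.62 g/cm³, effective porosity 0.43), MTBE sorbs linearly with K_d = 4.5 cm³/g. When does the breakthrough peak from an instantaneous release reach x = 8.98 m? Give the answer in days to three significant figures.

Retardation factor R = 1 + ρ_b·K_d/n = 1 + 1.62 × 4.5/0.43 = 17.95.
Sorption retards both mechanisms: v_R = v/R = 0.007019 m/day, D_R = D/R = 0.009025 m²/day.
Peak time from v_R²t² + 2D_R t − x² = 0: t = (√(D_R² + v_R²x²) − D_R)/v_R².
√(D_R² + v_R²x²) = √(0.009025² + 0.007019² × 8.98²) = 0.06367; v_R² = 4.927e-05.
t = (0.06367 − 0.009025)/4.927e-05 = 1110 days.

1110 days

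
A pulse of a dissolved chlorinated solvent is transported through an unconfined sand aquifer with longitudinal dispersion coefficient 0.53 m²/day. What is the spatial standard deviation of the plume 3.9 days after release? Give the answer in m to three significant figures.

2.03 m

Dispersive spreading gives a Gaussian with σ² = 2Dt; advection only shifts the center.
σ = √(2 × 0.53 × 3.9) = 2.03 m.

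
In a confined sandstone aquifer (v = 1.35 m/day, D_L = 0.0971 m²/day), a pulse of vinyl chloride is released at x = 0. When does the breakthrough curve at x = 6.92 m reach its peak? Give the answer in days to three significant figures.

5.07 days

For the 1D instantaneous-source solution, setting ∂C/∂t = 0 at fixed x gives v²t² + 2Dt − x² = 0, so t = (√(D² + v²x²) − D)/v².
√(D² + v²x²) = √(0.0971² + 1.35² × 6.92²) = 9.343; v² = 1.8225.
t = (9.343 − 0.0971)/1.8225 = 5.07 days (vs. the pure-advection estimate x/v = 5.13 d).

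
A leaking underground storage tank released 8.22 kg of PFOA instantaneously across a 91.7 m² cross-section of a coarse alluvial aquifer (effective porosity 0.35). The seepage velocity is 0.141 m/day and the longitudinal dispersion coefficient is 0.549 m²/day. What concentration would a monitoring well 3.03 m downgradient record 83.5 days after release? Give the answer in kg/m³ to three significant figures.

0.00703 kg/m³

For an instantaneous plane source, C(x,t) = M/(n_e·A·√(4πDt)) · exp(−(x−vt)²/(4Dt)), with n_e·A the pore (flow) area.
Plume center vt = 0.141 × 83.5 = 11.7735 m, so the well at 3.03 m is 8.7435 m upgradient of the peak.
√(4πDt) = 24.00 m, giving peak height M/(n_e·A·√(4πDt)) = 8.22/(0.35 × 91.7 × 24.00) = 0.01067 kg/m³.
(x−vt)²/(4Dt) = (-8.7435)²/(4 × 0.549 × 83.5) = 0.4169; exp(−0.4169) = 0.6591.
C = 0.01067 × 0.6591 = 0.00703 kg/m³.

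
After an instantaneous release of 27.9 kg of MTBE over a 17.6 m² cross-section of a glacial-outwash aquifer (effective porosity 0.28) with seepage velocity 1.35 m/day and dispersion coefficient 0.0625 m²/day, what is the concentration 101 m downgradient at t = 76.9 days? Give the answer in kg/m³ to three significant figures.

0.482 kg/m³

For an instantaneous plane source, C(x,t) = M/(n_e·A·√(4πDt)) · exp(−(x−vt)²/(4Dt)), with n_e·A the pore (flow) area.
Plume center vt = 1.35 × 76.9 = 103.815 m, so the well at 101 m is 2.815 m upgradient of the peak.
√(4πDt) = 7.772 m, giving peak height M/(n_e·A·√(4πDt)) = 27.9/(0.28 × 17.6 × 7.772) = 0.7285 kg/m³.
(x−vt)²/(4Dt) = (-2.815)²/(4 × 0.0625 × 76.9) = 0.4122; exp(−0.4122) = 0.6622.
C = 0.7285 × 0.6622 = 0.482 kg/m³.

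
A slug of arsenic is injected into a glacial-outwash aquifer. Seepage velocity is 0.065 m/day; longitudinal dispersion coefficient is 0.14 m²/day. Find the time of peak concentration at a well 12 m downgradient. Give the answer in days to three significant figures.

154 days

For the 1D instantaneous-source solution, setting ∂C/∂t = 0 at fixed x gives v²t² + 2Dt − x² = 0, so t = (√(D² + v²x²) − D)/v².
√(D² + v²x²) = √(0.14² + 0.065² × 12²) = 0.7925; v² = 0.004225.
t = (0.7925 − 0.14)/0.004225 = 154 days (vs. the pure-advection estimate x/v = 185 d).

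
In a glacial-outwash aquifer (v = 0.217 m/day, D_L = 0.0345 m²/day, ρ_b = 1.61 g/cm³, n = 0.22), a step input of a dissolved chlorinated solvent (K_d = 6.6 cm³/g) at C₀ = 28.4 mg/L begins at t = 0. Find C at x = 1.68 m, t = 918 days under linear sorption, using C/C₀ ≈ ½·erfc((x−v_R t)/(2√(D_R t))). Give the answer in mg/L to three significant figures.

27.9 mg/L

Retardation factor R = 1 + ρ_b·K_d/n = 1 + 1.61 × 6.6/0.22 = 49.30.
Sorption retards both mechanisms: v_R = v/R = 0.004402 m/day, D_R = D/R = 0.0006998 m²/day.
v_R·t = 0.004402 × 918 = 4.041036 m; 2√(D_R t) = 1.603 m; argument = (1.68 − 4.041036)/1.603 = -1.473.
C = C₀ × ½·erfc(-1.473) = 28.4 × 0.9814 = 27.9 mg/L.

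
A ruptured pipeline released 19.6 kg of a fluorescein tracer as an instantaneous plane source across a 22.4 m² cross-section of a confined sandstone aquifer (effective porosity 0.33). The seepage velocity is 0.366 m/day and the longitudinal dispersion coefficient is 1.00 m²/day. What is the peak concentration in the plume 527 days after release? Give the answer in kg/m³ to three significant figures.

The peak of an instantaneous 1D plume sits at x = vt; there the Gaussian factor is 1 and C_max = M/(n_e·A·√(4πDt)), where n_e·A is the pore area the mass is dissolved in.
√(4πDt) = √(4π × 1.00 × 527) = 81.38 m, so C_max = 19.6/(0.33 × 22.4 × 81.38) = 0.0326 kg/m³.

0.0326 kg/m³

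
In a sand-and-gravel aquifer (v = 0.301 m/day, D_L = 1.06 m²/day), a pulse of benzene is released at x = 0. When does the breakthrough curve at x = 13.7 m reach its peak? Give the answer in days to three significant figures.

35.3 days

For the 1D instantaneous-source solution, setting ∂C/∂t = 0 at fixed x gives v²t² + 2Dt − x² = 0, so t = (√(D² + v²x²) − D)/v².
√(D² + v²x²) = √(1.06² + 0.301² × 13.7²) = 4.258; v² = 0.090601.
t = (4.258 − 1.06)/0.090601 = 35.3 days (vs. the pure-advection estimate x/v = 45.5 d).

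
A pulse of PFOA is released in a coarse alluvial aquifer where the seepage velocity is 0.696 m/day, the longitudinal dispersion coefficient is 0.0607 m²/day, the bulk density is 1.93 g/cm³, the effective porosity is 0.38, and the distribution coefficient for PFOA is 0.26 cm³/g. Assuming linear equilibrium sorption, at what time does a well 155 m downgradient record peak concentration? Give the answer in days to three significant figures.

516 days

Retardation factor R = 1 + ρ_b·K_d/n = 1 + 1.93 × 0.26/0.38 = 2.321.
Sorption retards both mechanisms: v_R = v/R = 0.2999 m/day, D_R = D/R = 0.02615 m²/day.
Peak time from v_R²t² + 2D_R t − x² = 0: t = (√(D_R² + v_R²x²) − D_R)/v_R².
√(D_R² + v_R²x²) = √(0.02615² + 0.2999² × 155²) = 46.48; v_R² = 0.08994.
t = (46.48 − 0.02615)/0.08994 = 516 days.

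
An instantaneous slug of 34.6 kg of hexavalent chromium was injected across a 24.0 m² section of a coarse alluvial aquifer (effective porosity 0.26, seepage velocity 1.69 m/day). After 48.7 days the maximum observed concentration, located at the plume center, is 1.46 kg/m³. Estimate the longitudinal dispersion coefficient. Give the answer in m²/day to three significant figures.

At the plume center C_max = M/(n_e·A·√(4πDt)), so D = M²/(4πt·(n_e·A·C_max)²).
n_e·A·C_max = 0.26 × 24.0 × 1.46 = 9.110 kg/m.
D = 34.6²/(4π × 48.7 × 9.110²) = 0.0236 m²/day.

0.0236 m²/day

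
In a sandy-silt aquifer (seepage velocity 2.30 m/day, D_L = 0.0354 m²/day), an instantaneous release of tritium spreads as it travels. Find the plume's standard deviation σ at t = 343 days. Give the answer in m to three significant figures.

Dispersive spreading gives a Gaussian with σ² = 2Dt; advection only shifts the center.
σ = √(2 × 0.0354 × 343) = 4.93 m.

4.93 m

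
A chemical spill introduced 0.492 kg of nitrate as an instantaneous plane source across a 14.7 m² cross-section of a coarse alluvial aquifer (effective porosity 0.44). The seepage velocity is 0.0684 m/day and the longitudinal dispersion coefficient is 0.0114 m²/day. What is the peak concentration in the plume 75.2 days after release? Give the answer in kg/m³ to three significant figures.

The peak of an instantaneous 1D plume sits at x = vt; there the Gaussian factor is 1 and C_max = M/(n_e·A·√(4πDt)), where n_e·A is the pore area the mass is dissolved in.
√(4πDt) = √(4π × 0.0114 × 75.2) = 3.282 m, so C_max = 0.492/(0.44 × 14.7 × 3.282) = 0.0232 kg/m³.

0.0232 kg/m³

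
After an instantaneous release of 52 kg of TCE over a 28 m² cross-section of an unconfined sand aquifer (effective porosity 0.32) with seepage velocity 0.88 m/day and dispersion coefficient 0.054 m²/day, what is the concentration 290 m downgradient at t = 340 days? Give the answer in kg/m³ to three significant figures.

For an instantaneous plane source, C(x,t) = M/(n_e·A·√(4πDt)) · exp(−(x−vt)²/(4Dt)), with n_e·A the pore (flow) area.
Plume center vt = 0.88 × 340 = 299.2 m, so the well at 290 m is 9.2 m upgradient of the peak.
√(4πDt) = 15.19 m, giving peak height M/(n_e·A·√(4πDt)) = 52/(0.32 × 28 × 15.19) = 0.3821 kg/m³.
(x−vt)²/(4Dt) = (-9.2)²/(4 × 0.054 × 340) = 1.153; exp(−1.153) = 0.3157.
C = 0.3821 × 0.3157 = 0.121 kg/m³.

0.121 kg/m³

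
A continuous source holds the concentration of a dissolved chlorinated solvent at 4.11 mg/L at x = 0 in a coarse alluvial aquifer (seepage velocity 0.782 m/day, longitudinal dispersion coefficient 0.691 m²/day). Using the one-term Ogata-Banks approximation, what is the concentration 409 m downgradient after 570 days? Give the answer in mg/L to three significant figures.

3.72 mg/L

For a continuous step input, C/C₀ ≈ ½·erfc((x−vt)/(2√(Dt))).
vt = 0.782 × 570 = 445.74 m and 2√(Dt) = 2√(0.691 × 570) = 39.69 m.
Argument (x−vt)/(2√(Dt)) = (409 − 445.74)/39.69 = -0.9257; ½·erfc(-0.9257) = 0.9048.
C = 4.11 × 0.9048 = 3.72 mg/L.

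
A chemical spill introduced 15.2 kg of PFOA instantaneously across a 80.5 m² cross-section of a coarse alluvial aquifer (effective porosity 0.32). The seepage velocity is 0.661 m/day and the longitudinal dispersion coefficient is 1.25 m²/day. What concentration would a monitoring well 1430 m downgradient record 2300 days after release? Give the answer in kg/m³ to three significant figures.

0.00153 kg/m³

For an instantaneous plane source, C(x,t) = M/(n_e·A·√(4πDt)) · exp(−(x−vt)²/(4Dt)), with n_e·A the pore (flow) area.
Plume center vt = 0.661 × 2300 = 1520.3 m, so the well at 1430 m is 90.3 m upgradient of the peak.
√(4πDt) = 190.1 m, giving peak height M/(n_e·A·√(4πDt)) = 15.2/(0.32 × 80.5 × 190.1) = 0.003104 kg/m³.
(x−vt)²/(4Dt) = (-90.3)²/(4 × 1.25 × 2300) = 0.7091; exp(−0.7091) = 0.4921.
C = 0.003104 × 0.4921 = 0.00153 kg/m³.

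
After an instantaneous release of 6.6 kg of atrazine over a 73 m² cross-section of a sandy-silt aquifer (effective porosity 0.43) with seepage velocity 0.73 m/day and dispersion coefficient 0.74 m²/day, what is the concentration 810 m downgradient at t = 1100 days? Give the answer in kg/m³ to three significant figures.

For an instantaneous plane source, C(x,t) = M/(n_e·A·√(4πDt)) · exp(−(x−vt)²/(4Dt)), with n_e·A the pore (flow) area.
Plume center vt = 0.73 × 1100 = 803 m, so the well at 810 m is 7 m downgradient of the peak.
√(4πDt) = 101.1 m, giving peak height M/(n_e·A·√(4πDt)) = 6.6/(0.43 × 73 × 101.1) = 0.002080 kg/m³.
(x−vt)²/(4Dt) = (7)²/(4 × 0.74 × 1100) = 0.01505; exp(−0.01505) = 0.9851.
C = 0.002080 × 0.9851 = 0.00205 kg/m³.

0.00205 kg/m³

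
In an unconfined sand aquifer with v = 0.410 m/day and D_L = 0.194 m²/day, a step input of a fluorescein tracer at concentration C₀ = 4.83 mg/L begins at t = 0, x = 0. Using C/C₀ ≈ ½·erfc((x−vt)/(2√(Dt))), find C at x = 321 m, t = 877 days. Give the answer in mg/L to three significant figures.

4.74 mg/L

For a continuous step input, C/C₀ ≈ ½·erfc((x−vt)/(2√(Dt))).
vt = 0.410 × 877 = 359.57 m and 2√(Dt) = 2√(0.194 × 877) = 26.09 m.
Argument (x−vt)/(2√(Dt)) = (321 − 359.57)/26.09 = -1.478; ½·erfc(-1.478) = 0.9817.
C = 4.83 × 0.9817 = 4.74 mg/L.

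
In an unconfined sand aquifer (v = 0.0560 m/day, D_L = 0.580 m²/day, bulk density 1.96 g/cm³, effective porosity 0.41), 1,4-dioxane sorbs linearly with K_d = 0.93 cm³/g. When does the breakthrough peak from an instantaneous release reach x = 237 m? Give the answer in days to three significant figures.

22100 days

Retardation factor R = 1 + ρ_b·K_d/n = 1 + 1.96 × 0.93/0.41 = 5.446.
Sorption retards both mechanisms: v_R = v/R = 0.01028 m/day, D_R = D/R = 0.1065 m²/day.
Peak time from v_R²t² + 2D_R t − x² = 0: t = (√(D_R² + v_R²x²) − D_R)/v_R².
√(D_R² + v_R²x²) = √(0.1065² + 0.01028² × 237²) = 2.439; v_R² = 0.0001057.
t = (2.439 − 0.1065)/0.0001057 = 22100 days.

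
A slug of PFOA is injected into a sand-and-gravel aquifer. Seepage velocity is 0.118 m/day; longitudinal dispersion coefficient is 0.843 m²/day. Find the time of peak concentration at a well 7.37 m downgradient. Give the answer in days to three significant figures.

26.4 days

For the 1D instantaneous-source solution, setting ∂C/∂t = 0 at fixed x gives v²t² + 2Dt − x² = 0, so t = (√(D² + v²x²) − D)/v².
√(D² + v²x²) = √(0.843² + 0.118² × 7.37²) = 1.211; v² = 0.013924.
t = (1.211 − 0.843)/0.013924 = 26.4 days (vs. the pure-advection estimate x/v = 62.5 d).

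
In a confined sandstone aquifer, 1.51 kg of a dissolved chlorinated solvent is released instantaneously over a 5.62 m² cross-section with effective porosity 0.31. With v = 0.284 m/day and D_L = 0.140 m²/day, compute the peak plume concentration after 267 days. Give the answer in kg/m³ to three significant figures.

0.0400 kg/m³

The peak of an instantaneous 1D plume sits at x = vt; there the Gaussian factor is 1 and C_max = M/(n_e·A·√(4πDt)), where n_e·A is the pore area the mass is dissolved in.
√(4πDt) = √(4π × 0.140 × 267) = 21.67 m, so C_max = 1.51/(0.31 × 5.62 × 21.67) = 0.0400 kg/m³.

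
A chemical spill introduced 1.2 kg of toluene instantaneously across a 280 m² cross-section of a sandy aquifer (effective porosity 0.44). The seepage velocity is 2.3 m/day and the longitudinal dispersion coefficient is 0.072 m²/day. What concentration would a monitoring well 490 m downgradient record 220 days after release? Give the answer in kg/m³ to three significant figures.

1.21e-05 kg/m³

For an instantaneous plane source, C(x,t) = M/(n_e·A·√(4πDt)) · exp(−(x−vt)²/(4Dt)), with n_e·A the pore (flow) area.
Plume center vt = 2.3 × 220 = 506 m, so the well at 490 m is 16 m upgradient of the peak.
√(4πDt) = 14.11 m, giving peak height M/(n_e·A·√(4πDt)) = 1.2/(0.44 × 280 × 14.11) = 0.0006903 kg/m³.
(x−vt)²/(4Dt) = (-16)²/(4 × 0.072 × 220) = 4.040; exp(−4.040) = 0.01760.
C = 0.0006903 × 0.01760 = 1.21e-05 kg/m³.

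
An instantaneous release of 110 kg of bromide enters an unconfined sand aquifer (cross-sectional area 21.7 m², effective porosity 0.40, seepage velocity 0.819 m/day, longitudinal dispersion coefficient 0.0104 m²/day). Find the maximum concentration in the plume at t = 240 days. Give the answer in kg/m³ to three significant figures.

2.26 kg/m³

The peak of an instantaneous 1D plume sits at x = vt; there the Gaussian factor is 1 and C_max = M/(n_e·A·√(4πDt)), where n_e·A is the pore area the mass is dissolved in.
√(4πDt) = √(4π × 0.0104 × 240) = 5.601 m, so C_max = 110/(0.40 × 21.7 × 5.601) = 2.26 kg/m³.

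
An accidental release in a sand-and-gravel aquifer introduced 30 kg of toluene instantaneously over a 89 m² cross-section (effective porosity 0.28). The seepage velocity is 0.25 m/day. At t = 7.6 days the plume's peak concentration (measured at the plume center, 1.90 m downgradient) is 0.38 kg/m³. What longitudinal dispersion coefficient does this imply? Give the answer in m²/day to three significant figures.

0.105 m²/day

At the plume center C_max = M/(n_e·A·√(4πDt)), so D = M²/(4πt·(n_e·A·C_max)²).
n_e·A·C_max = 0.28 × 89 × 0.38 = 9.470 kg/m.
D = 30²/(4π × 7.6 × 9.470²) = 0.105 m²/day.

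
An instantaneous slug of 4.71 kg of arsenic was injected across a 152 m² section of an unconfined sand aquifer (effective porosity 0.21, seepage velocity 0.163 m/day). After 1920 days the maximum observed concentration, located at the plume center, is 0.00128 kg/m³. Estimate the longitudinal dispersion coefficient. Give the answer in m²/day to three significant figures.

At the plume center C_max = M/(n_e·A·√(4πDt)), so D = M²/(4πt·(n_e·A·C_max)²).
n_e·A·C_max = 0.21 × 152 × 0.00128 = 0.04086 kg/m.
D = 4.71²/(4π × 1920 × 0.04086²) = 0.551 m²/day.

0.551 m²/day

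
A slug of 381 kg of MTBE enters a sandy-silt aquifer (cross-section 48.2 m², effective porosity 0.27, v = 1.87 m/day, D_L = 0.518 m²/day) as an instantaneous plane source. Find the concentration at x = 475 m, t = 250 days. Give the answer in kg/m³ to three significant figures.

For an instantaneous plane source, C(x,t) = M/(n_e·A·√(4πDt)) · exp(−(x−vt)²/(4Dt)), with n_e·A the pore (flow) area.
Plume center vt = 1.87 × 250 = 467.5 m, so the well at 475 m is 7.5 m downgradient of the peak.
√(4πDt) = 40.34 m, giving peak height M/(n_e·A·√(4πDt)) = 381/(0.27 × 48.2 × 40.34) = 0.7257 kg/m³.
(x−vt)²/(4Dt) = (7.5)²/(4 × 0.518 × 250) = 0.1086; exp(−0.1086) = 0.8971.
C = 0.7257 × 0.8971 = 0.651 kg/m³.

0.651 kg/m³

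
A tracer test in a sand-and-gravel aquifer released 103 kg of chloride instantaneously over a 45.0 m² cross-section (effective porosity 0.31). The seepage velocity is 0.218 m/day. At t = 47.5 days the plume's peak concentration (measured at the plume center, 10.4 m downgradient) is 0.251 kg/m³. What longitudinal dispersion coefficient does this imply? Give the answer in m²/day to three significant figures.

1.45 m²/day

At the plume center C_max = M/(n_e·A·√(4πDt)), so D = M²/(4πt·(n_e·A·C_max)²).
n_e·A·C_max = 0.31 × 45.0 × 0.251 = 3.501 kg/m.
D = 103²/(4π × 47.5 × 3.501²) = 1.45 m²/day.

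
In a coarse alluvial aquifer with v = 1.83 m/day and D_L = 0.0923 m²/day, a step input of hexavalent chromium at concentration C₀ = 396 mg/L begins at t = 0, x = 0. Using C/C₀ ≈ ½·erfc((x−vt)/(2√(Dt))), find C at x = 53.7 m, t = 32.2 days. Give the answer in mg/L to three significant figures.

390 mg/L

For a continuous step input, C/C₀ ≈ ½·erfc((x−vt)/(2√(Dt))).
vt = 1.83 × 32.2 = 58.926 m and 2√(Dt) = 2√(0.0923 × 32.2) = 3.448 m.
Argument (x−vt)/(2√(Dt)) = (53.7 − 58.926)/3.448 = -1.516; ½·erfc(-1.516) = 0.9840.
C = 396 × 0.9840 = 390 mg/L.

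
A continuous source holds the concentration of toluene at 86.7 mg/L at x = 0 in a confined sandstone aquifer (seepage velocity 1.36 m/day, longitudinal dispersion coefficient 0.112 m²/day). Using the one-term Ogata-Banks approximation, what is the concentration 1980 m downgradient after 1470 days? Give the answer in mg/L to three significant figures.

For a continuous step input, C/C₀ ≈ ½·erfc((x−vt)/(2√(Dt))).
vt = 1.36 × 1470 = 1999.2 m and 2√(Dt) = 2√(0.112 × 1470) = 25.66 m.
Argument (x−vt)/(2√(Dt)) = (1980 − 1999.2)/25.66 = -0.7482; ½·erfc(-0.7482) = 0.8550.
C = 86.7 × 0.8550 = 74.1 mg/L.

74.1 mg/L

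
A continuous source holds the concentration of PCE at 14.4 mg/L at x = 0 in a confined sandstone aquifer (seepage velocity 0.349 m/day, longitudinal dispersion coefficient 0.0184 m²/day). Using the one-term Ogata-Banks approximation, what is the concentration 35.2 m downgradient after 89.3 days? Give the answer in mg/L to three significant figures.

For a continuous step input, C/C₀ ≈ ½·erfc((x−vt)/(2√(Dt))).
vt = 0.349 × 89.3 = 31.1657 m and 2√(Dt) = 2√(0.0184 × 89.3) = 2.564 m.
Argument (x−vt)/(2√(Dt)) = (35.2 − 31.1657)/2.564 = 1.573; ½·erfc(1.573) = 0.01306.
C = 14.4 × 0.01306 = 0.188 mg/L.

0.188 mg/L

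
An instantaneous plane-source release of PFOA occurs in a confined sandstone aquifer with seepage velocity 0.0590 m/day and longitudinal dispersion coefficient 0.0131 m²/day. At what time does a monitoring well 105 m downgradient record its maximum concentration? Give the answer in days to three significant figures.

1780 days

For the 1D instantaneous-source solution, setting ∂C/∂t = 0 at fixed x gives v²t² + 2Dt − x² = 0, so t = (√(D² + v²x²) − D)/v².
√(D² + v²x²) = √(0.0131² + 0.0590² × 105²) = 6.195; v² = 0.003481.
t = (6.195 − 0.0131)/0.003481 = 1780 days (vs. the pure-advection estimate x/v = 1780 d).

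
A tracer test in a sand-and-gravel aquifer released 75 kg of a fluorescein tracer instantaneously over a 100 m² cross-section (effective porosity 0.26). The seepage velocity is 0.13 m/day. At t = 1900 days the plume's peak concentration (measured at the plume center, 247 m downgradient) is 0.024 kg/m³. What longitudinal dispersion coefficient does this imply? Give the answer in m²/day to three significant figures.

At the plume center C_max = M/(n_e·A·√(4πDt)), so D = M²/(4πt·(n_e·A·C_max)²).
n_e·A·C_max = 0.26 × 100 × 0.024 = 0.6240 kg/m.
D = 75²/(4π × 1900 × 0.6240²) = 0.605 m²/day.

0.605 m²/day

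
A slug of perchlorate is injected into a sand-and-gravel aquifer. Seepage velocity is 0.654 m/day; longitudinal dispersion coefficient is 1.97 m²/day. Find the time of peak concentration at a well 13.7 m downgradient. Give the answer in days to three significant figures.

16.8 days

For the 1D instantaneous-source solution, setting ∂C/∂t = 0 at fixed x gives v²t² + 2Dt − x² = 0, so t = (√(D² + v²x²) − D)/v².
√(D² + v²x²) = √(1.97² + 0.654² × 13.7²) = 9.174; v² = 0.427716.
t = (9.174 − 1.97)/0.427716 = 16.8 days (vs. the pure-advection estimate x/v = 20.9 d).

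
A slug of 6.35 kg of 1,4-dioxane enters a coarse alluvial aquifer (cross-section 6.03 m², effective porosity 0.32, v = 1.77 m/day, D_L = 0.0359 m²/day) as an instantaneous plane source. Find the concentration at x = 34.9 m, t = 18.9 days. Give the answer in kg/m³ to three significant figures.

For an instantaneous plane source, C(x,t) = M/(n_e·A·√(4πDt)) · exp(−(x−vt)²/(4Dt)), with n_e·A the pore (flow) area.
Plume center vt = 1.77 × 18.9 = 33.453 m, so the well at 34.9 m is 1.447 m downgradient of the peak.
√(4πDt) = 2.920 m, giving peak height M/(n_e·A·√(4πDt)) = 6.35/(0.32 × 6.03 × 2.920) = 1.127 kg/m³.
(x−vt)²/(4Dt) = (1.447)²/(4 × 0.0359 × 18.9) = 0.7715; exp(−0.7715) = 0.4623.
C = 1.127 × 0.4623 = 0.521 kg/m³.

0.521 kg/m³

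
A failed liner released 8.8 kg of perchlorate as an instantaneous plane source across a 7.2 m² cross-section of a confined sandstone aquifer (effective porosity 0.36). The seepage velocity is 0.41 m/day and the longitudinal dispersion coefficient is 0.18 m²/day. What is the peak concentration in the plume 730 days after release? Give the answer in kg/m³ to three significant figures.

The peak of an instantaneous 1D plume sits at x = vt; there the Gaussian factor is 1 and C_max = M/(n_e·A·√(4πDt)), where n_e·A is the pore area the mass is dissolved in.
√(4πDt) = √(4π × 0.18 × 730) = 40.64 m, so C_max = 8.8/(0.36 × 7.2 × 40.64) = 0.0835 kg/m³.

0.0835 kg/m³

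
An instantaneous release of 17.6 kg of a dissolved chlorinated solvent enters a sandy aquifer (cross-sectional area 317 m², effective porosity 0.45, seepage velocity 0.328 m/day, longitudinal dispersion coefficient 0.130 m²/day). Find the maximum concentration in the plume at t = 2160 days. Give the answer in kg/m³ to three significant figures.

0.00208 kg/m³

The peak of an instantaneous 1D plume sits at x = vt; there the Gaussian factor is 1 and C_max = M/(n_e·A·√(4πDt)), where n_e·A is the pore area the mass is dissolved in.
√(4πDt) = √(4π × 0.130 × 2160) = 59.40 m, so C_max = 17.6/(0.45 × 317 × 59.40) = 0.00208 kg/m³.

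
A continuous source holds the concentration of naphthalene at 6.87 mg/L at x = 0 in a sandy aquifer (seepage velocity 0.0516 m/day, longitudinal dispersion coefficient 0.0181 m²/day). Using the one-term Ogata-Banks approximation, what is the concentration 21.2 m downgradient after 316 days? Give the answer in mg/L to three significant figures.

For a continuous step input, C/C₀ ≈ ½·erfc((x−vt)/(2√(Dt))).
vt = 0.0516 × 316 = 16.3056 m and 2√(Dt) = 2√(0.0181 × 316) = 4.783 m.
Argument (x−vt)/(2√(Dt)) = (21.2 − 16.3056)/4.783 = 1.023; ½·erfc(1.023) = 0.07398.
C = 6.87 × 0.07398 = 0.508 mg/L.

0.508 mg/L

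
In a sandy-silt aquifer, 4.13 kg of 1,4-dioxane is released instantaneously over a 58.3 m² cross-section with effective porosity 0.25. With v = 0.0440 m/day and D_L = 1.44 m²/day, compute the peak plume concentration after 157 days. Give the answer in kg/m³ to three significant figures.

The peak of an instantaneous 1D plume sits at x = vt; there the Gaussian factor is 1 and C_max = M/(n_e·A·√(4πDt)), where n_e·A is the pore area the mass is dissolved in.
√(4πDt) = √(4π × 1.44 × 157) = 53.30 m, so C_max = 4.13/(0.25 × 58.3 × 53.30) = 0.00532 kg/m³.

0.00532 kg/m³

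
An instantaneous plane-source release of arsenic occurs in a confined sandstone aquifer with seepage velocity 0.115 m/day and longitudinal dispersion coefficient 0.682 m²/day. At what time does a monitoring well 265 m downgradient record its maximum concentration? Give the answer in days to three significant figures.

For the 1D instantaneous-source solution, setting ∂C/∂t = 0 at fixed x gives v²t² + 2Dt − x² = 0, so t = (√(D² + v²x²) − D)/v².
√(D² + v²x²) = √(0.682² + 0.115² × 265²) = 30.48; v² = 0.013225.
t = (30.48 − 0.682)/0.013225 = 2250 days (vs. the pure-advection estimate x/v = 2300 d).

2250 days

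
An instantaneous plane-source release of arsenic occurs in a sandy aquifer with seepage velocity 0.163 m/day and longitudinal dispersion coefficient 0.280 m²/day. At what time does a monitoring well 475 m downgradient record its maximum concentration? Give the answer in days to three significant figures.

For the 1D instantaneous-source solution, setting ∂C/∂t = 0 at fixed x gives v²t² + 2Dt − x² = 0, so t = (√(D² + v²x²) − D)/v².
√(D² + v²x²) = √(0.280² + 0.163² × 475²) = 77.43; v² = 0.026569.
t = (77.43 − 0.280)/0.026569 = 2900 days (vs. the pure-advection estimate x/v = 2910 d).

2900 days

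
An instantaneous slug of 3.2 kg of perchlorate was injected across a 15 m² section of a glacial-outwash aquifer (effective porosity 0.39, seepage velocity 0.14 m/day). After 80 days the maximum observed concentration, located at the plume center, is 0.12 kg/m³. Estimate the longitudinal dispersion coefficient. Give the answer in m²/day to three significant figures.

At the plume center C_max = M/(n_e·A·√(4πDt)), so D = M²/(4πt·(n_e·A·C_max)²).
n_e·A·C_max = 0.39 × 15 × 0.12 = 0.7020 kg/m.
D = 3.2²/(4π × 80 × 0.7020²) = 0.0207 m²/day.

0.0207 m²/day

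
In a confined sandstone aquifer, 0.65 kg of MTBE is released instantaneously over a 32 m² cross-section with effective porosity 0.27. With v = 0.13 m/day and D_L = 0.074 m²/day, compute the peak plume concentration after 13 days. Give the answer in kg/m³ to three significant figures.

The peak of an instantaneous 1D plume sits at x = vt; there the Gaussian factor is 1 and C_max = M/(n_e·A·√(4πDt)), where n_e·A is the pore area the mass is dissolved in.
√(4πDt) = √(4π × 0.074 × 13) = 3.477 m, so C_max = 0.65/(0.27 × 32 × 3.477) = 0.0216 kg/m³.

0.0216 kg/m³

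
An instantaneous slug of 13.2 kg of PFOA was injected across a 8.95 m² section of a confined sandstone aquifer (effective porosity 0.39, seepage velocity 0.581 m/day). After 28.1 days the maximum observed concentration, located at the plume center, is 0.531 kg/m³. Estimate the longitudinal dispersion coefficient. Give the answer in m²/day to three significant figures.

0.144 m²/day

At the plume center C_max = M/(n_e·A·√(4πDt)), so D = M²/(4πt·(n_e·A·C_max)²).
n_e·A·C_max = 0.39 × 8.95 × 0.531 = 1.853 kg/m.
D = 13.2²/(4π × 28.1 × 1.853²) = 0.144 m²/day.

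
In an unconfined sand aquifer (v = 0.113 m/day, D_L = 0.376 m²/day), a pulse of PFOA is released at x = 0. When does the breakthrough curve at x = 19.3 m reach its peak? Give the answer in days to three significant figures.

144 days

For the 1D instantaneous-source solution, setting ∂C/∂t = 0 at fixed x gives v²t² + 2Dt − x² = 0, so t = (√(D² + v²x²) − D)/v².
√(D² + v²x²) = √(0.376² + 0.113² × 19.3²) = 2.213; v² = 0.012769.
t = (2.213 − 0.376)/0.012769 = 144 days (vs. the pure-advection estimate x/v = 171 d).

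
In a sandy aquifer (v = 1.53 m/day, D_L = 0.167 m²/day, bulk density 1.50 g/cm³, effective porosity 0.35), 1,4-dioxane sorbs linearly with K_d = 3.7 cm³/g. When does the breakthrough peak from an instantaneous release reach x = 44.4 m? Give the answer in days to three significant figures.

Retardation factor R = 1 + ρ_b·K_d/n = 1 + 1.50 × 3.7/0.35 = 16.86.
Sorption retards both mechanisms: v_R = v/R = 0.09075 m/day, D_R = D/R = 0.009905 m²/day.
Peak time from v_R²t² + 2D_R t − x² = 0: t = (√(D_R² + v_R²x²) − D_R)/v_R².
√(D_R² + v_R²x²) = √(0.009905² + 0.09075² × 44.4²) = 4.029; v_R² = 0.008236.
t = (4.029 − 0.009905)/0.008236 = 488 days.

488 days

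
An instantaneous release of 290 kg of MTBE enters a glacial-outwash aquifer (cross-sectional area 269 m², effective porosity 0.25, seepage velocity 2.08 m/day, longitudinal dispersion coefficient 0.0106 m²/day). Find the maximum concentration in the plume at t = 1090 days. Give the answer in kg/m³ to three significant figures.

0.358 kg/m³

The peak of an instantaneous 1D plume sits at x = vt; there the Gaussian factor is 1 and C_max = M/(n_e·A·√(4πDt)), where n_e·A is the pore area the mass is dissolved in.
√(4πDt) = √(4π × 0.0106 × 1090) = 12.05 m, so C_max = 290/(0.25 × 269 × 12.05) = 0.358 kg/m³.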